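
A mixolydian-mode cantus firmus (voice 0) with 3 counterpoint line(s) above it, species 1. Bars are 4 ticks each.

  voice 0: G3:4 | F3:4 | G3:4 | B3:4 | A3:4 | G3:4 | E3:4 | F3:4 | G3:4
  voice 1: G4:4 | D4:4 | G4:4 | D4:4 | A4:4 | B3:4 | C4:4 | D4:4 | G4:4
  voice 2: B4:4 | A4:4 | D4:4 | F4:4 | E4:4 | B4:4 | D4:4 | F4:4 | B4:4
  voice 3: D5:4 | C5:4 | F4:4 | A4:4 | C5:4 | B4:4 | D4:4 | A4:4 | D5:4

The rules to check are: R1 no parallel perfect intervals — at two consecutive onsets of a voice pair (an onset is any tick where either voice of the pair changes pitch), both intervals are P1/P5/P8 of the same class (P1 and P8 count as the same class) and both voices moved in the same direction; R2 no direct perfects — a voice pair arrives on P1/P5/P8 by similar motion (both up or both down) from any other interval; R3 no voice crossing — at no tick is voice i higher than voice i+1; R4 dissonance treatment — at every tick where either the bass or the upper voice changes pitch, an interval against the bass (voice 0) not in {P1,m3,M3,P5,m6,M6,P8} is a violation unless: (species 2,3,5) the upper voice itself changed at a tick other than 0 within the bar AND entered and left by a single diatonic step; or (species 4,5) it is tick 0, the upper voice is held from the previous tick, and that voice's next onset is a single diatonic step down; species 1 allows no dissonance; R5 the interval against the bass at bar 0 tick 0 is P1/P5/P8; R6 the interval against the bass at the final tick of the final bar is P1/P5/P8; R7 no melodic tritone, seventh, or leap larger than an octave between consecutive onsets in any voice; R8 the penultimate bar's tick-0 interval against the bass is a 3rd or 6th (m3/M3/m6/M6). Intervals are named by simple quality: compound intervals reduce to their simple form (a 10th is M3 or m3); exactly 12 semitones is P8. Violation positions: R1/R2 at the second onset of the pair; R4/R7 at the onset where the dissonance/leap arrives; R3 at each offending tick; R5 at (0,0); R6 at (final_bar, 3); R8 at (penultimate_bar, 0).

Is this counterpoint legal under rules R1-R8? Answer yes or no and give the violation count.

bar 0: v0=G3 v1=G4 v2=B4 v3=D5 (P5)
bar 1: v0=F3 v1=D4 v2=A4 v3=C5 (P5)
bar 2: v0=G3 v1=G4 v2=D4 v3=F4 (m7)
bar 3: v0=B3 v1=D4 v2=F4 v3=A4 (m7)
bar 4: v0=A3 v1=A4 v2=E4 v3=C5 (m3)
bar 5: v0=G3 v1=B3 v2=B4 v3=B4 (M3)
bar 6: v0=E3 v1=C4 v2=D4 v3=D4 (m7)
bar 7: v0=F3 v1=D4 v2=F4 v3=A4 (M3)
bar 8: v0=G3 v1=G4 v2=B4 v3=D5 (P5)
  R5 @ bar0.0: opens on M3
  R1 @ bar1.0: G3/D5 P5 -> F3/C5 P5 similar
  R2 @ bar1.0: G4/B4 M3 -> D4/A4 P5 similar
  R2 @ bar2.0: F3/D4 M6 -> G3/G4 P8 similar
  R3 @ bar2.0: G4 above D4
  R4 @ bar2.0: G3/F4 m7 untreated
  R3 @ bar2.1: G4 above D4
  R3 @ bar2.2: G4 above D4
  R3 @ bar2.3: G4 above D4
  R4 @ bar3.0: B3/F4 TT untreated
  R4 @ bar3.0: B3/A4 m7 untreated
  R2 @ bar4.0: B3/F4 TT -> A3/E4 P5 similar
  R3 @ bar4.0: A4 above E4
  R3 @ bar4.1: A4 above E4
  R3 @ bar4.2: A4 above E4
  R3 @ bar4.3: A4 above E4
  R2 @ bar5.0: A4/C5 m3 -> B3/B4 P8 similar
  R7 @ bar5.0: A4->B3 leap 10st
  R1 @ bar6.0: B4/B4 P1 -> D4/D4 P1 similar
  R4 @ bar6.0: E3/D4 m7 untreated
  R4 @ bar6.0: E3/D4 m7 untreated
  R2 @ bar7.0: E3/D4 m7 -> F3/F4 P8 similar
  R2 @ bar7.0: C4/D4 M2 -> D4/A4 P5 similar
  R8 @ bar7.0: penult P8 not 3rd/6th
  R1 @ bar8.0: D4/A4 P5 -> G4/D5 P5 similar
  R2 @ bar8.0: F3/D4 M6 -> G3/G4 P8 similar
  R2 @ bar8.0: F3/A4 M3 -> G3/D5 P5 similar
  R7 @ bar8.0: F4->B4 leap 6st
  R6 @ bar8.3: closes on M3

No (29 violations)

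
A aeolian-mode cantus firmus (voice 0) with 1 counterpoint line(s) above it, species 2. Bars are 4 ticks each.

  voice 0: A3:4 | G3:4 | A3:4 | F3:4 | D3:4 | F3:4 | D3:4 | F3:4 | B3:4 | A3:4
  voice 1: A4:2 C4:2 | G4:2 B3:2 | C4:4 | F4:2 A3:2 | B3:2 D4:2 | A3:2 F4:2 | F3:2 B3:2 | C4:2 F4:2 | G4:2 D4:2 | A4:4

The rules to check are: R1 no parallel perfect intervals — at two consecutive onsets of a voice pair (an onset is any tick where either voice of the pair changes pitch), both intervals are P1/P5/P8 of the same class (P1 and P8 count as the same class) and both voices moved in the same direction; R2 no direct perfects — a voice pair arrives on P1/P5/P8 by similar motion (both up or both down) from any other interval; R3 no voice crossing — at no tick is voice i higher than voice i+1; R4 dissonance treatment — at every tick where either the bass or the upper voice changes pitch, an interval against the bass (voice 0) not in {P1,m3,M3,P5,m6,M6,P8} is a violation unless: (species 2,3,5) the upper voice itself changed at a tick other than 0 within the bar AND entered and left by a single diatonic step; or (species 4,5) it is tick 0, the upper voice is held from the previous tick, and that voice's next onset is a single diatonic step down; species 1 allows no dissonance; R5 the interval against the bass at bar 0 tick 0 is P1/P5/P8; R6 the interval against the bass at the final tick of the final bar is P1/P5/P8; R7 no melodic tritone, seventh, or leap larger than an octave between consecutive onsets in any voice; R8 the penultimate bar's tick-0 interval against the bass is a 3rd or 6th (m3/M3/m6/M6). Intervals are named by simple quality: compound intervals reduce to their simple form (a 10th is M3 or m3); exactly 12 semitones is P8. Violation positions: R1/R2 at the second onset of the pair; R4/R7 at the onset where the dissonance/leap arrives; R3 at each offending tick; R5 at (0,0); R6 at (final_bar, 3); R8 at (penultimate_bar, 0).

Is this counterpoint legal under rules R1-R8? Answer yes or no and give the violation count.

bar 0: v0=A3 v1=A4 (P8)
bar 1: v0=G3 v1=G4 (P8)
bar 2: v0=A3 v1=C4 (m3)
bar 3: v0=F3 v1=F4 (P8)
bar 4: v0=D3 v1=B3 (M6)
bar 5: v0=F3 v1=A3 (M3)
bar 6: v0=D3 v1=F3 (m3)
bar 7: v0=F3 v1=C4 (P5)
bar 8: v0=B3 v1=G4 (m6)
bar 9: v0=A3 v1=A4 (P8)
  R7 @ bar6.2: F3->B3 leap 6st
  R2 @ bar7.0: D3/B3 M6 -> F3/C4 P5 similar
  R7 @ bar8.0: F3->B3 leap 6st

No (3 violations)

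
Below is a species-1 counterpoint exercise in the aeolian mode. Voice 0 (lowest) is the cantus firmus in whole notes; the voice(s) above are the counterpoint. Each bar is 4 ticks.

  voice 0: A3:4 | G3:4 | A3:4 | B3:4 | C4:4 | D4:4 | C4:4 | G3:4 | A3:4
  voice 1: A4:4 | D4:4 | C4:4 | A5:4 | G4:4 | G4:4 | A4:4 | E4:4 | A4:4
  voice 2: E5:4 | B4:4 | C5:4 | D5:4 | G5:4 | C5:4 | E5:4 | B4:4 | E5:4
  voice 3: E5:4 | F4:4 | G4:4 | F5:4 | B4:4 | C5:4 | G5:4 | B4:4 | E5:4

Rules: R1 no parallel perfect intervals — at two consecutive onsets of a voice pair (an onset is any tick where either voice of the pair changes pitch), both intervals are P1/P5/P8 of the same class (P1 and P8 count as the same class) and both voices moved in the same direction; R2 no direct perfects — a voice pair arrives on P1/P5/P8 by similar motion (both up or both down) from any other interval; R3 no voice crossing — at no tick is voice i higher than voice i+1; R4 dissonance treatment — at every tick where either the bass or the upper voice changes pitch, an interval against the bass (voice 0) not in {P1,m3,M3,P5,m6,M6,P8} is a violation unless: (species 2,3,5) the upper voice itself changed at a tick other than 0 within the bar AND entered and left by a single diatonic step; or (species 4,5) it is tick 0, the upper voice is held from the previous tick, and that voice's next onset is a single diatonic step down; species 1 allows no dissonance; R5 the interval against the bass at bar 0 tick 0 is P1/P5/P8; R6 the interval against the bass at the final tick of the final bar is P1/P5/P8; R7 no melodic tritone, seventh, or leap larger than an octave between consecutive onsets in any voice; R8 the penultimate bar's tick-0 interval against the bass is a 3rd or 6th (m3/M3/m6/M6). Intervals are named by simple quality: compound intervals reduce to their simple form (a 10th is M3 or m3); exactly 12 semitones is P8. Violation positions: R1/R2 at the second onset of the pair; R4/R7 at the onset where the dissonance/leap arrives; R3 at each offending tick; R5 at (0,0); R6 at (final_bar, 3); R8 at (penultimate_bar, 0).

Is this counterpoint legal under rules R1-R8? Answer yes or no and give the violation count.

No (42 violations)

bar 0: v0=A3 v1=A4 v2=E5 v3=E5 (P5)
bar 1: v0=G3 v1=D4 v2=B4 v3=F4 (m7)
bar 2: v0=A3 v1=C4 v2=C5 v3=G4 (m7)
bar 3: v0=B3 v1=A5 v2=D5 v3=F5 (TT)
bar 4: v0=C4 v1=G4 v2=G5 v3=B4 (M7)
bar 5: v0=D4 v1=G4 v2=C5 v3=C5 (m7)
bar 6: v0=C4 v1=A4 v2=E5 v3=G5 (P5)
bar 7: v0=G3 v1=E4 v2=B4 v3=B4 (M3)
bar 8: v0=A3 v1=A4 v2=E5 v3=E5 (P5)
  R2 @ bar1.0: A3/A4 P8 -> G3/D4 P5 similar
  R3 @ bar1.0: B4 above F4
  R4 @ bar1.0: G3/F4 m7 untreated
  R7 @ bar1.0: E5->F4 leap 11st
  R3 @ bar1.1: B4 above F4
  R3 @ bar1.2: B4 above F4
  R3 @ bar1.3: B4 above F4
  R3 @ bar2.0: C5 above G4
  R4 @ bar2.0: A3/G4 m7 untreated
  R3 @ bar2.1: C5 above G4
  R3 @ bar2.2: C5 above G4
  R3 @ bar2.3: C5 above G4
  R2 @ bar3.0: C4/C5 P8 -> A5/D5 P5 similar
  R3 @ bar3.0: A5 above D5
  R4 @ bar3.0: B3/A5 m7 untreated
  R4 @ bar3.0: B3/F5 TT untreated
  R7 @ bar3.0: C4->A5 leap 21st
  R7 @ bar3.0: G4->F5 leap 10st
  R3 @ bar3.1: A5 above D5
  R3 @ bar3.2: A5 above D5
  R3 @ bar3.3: A5 above D5
  R2 @ bar4.0: B3/D5 m3 -> C4/G5 P5 similar
  R3 @ bar4.0: G5 above B4
  R4 @ bar4.0: C4/B4 M7 untreated
  R7 @ bar4.0: A5->G4 leap 14st
  R7 @ bar4.0: F5->B4 leap 6st
  R3 @ bar4.1: G5 above B4
  R3 @ bar4.2: G5 above B4
  R3 @ bar4.3: G5 above B4
  R4 @ bar5.0: D4/G4 P4 untreated
  R4 @ bar5.0: D4/C5 m7 untreated
  R4 @ bar5.0: D4/C5 m7 untreated
  R2 @ bar6.0: G4/C5 P4 -> A4/E5 P5 similar
  R1 @ bar7.0: A4/E5 P5 -> E4/B4 P5 similar
  R2 @ bar7.0: A4/G5 m7 -> E4/B4 P5 similar
  R2 @ bar7.0: E5/G5 m3 -> B4/B4 P1 similar
  R1 @ bar8.0: E4/B4 P5 -> A4/E5 P5 similar
  R1 @ bar8.0: E4/B4 P5 -> A4/E5 P5 similar
  R1 @ bar8.0: B4/B4 P1 -> E5/E5 P1 similar
  R2 @ bar8.0: G3/E4 M6 -> A3/A4 P8 similar
  R2 @ bar8.0: G3/B4 M3 -> A3/E5 P5 similar
  R2 @ bar8.0: G3/B4 M3 -> A3/E5 P5 similar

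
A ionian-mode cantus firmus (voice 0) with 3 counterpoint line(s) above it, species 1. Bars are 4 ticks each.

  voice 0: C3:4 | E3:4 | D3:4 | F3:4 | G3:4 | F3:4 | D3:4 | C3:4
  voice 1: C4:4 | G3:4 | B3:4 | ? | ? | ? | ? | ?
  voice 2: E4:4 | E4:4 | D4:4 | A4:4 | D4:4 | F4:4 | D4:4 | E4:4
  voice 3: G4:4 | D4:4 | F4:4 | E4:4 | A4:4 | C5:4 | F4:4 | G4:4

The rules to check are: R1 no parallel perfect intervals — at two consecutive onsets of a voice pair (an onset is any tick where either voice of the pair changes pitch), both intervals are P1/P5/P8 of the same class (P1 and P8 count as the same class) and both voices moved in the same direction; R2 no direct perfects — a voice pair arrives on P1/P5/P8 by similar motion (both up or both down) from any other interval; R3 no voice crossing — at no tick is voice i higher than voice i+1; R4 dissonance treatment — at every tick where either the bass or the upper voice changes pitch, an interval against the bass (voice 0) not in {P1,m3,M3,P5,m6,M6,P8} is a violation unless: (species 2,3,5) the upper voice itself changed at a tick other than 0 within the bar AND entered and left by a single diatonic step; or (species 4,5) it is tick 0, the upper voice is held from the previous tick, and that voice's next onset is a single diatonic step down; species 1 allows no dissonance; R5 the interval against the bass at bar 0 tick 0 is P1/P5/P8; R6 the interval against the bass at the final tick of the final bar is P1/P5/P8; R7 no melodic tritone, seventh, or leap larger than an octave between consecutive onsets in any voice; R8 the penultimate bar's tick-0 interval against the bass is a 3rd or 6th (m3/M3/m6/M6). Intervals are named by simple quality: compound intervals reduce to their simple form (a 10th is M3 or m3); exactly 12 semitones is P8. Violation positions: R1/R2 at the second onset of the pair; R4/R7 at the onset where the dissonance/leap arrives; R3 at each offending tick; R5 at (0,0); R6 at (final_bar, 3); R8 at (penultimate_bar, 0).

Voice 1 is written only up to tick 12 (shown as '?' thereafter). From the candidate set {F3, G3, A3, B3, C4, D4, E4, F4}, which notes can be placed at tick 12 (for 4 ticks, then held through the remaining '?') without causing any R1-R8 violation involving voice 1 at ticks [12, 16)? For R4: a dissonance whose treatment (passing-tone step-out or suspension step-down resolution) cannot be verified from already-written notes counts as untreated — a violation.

{}

F3: violates R7
G3: violates R4
A3: violates R2
B3: violates R4
C4: violates R2
D4: violates R2
E4: violates R4
F4: violates R2,R7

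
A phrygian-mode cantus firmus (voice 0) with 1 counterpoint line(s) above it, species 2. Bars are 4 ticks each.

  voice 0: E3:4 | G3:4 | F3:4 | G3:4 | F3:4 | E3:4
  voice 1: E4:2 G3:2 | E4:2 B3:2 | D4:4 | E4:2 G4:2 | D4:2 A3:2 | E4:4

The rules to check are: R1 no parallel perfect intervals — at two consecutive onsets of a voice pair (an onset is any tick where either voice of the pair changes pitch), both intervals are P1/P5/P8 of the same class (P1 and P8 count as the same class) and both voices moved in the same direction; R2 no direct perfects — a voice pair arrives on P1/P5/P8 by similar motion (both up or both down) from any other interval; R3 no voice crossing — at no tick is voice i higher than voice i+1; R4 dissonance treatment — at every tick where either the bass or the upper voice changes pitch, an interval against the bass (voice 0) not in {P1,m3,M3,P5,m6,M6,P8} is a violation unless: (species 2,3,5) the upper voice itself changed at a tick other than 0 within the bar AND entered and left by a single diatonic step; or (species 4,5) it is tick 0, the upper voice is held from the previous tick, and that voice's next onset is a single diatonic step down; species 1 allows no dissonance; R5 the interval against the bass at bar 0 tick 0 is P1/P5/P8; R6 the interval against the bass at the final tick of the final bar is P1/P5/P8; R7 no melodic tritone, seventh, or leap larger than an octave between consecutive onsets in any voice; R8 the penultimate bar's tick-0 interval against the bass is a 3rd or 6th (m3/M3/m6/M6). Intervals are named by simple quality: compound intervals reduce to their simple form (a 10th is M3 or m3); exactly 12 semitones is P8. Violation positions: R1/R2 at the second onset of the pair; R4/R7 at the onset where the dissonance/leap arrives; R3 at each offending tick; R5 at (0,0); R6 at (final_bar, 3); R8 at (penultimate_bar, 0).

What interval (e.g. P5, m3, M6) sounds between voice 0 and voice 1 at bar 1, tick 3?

voice 0=G3 voice 1=B3 -> M3

M3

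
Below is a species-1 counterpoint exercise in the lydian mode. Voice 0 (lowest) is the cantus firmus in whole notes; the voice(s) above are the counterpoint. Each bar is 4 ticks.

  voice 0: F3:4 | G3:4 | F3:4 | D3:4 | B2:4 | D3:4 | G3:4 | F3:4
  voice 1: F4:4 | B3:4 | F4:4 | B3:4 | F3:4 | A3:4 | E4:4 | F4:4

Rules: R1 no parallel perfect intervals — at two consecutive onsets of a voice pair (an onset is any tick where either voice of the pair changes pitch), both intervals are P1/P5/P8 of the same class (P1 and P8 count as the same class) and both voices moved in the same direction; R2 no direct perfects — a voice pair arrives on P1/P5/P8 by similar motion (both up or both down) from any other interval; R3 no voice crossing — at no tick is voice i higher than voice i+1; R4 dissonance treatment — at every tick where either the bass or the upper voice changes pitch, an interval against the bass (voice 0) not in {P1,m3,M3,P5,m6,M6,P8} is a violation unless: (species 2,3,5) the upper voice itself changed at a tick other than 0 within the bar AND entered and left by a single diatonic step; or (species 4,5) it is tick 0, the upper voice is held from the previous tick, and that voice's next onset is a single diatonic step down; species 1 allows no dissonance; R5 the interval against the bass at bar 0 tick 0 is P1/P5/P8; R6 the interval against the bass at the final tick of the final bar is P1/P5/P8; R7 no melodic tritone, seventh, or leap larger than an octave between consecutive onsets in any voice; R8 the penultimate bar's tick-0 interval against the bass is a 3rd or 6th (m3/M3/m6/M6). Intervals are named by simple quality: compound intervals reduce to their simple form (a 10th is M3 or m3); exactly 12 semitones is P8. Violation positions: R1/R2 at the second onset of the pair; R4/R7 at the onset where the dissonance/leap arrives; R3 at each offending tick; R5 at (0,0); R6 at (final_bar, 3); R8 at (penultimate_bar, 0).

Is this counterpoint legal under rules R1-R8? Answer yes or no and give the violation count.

No (6 violations)

bar 0: v0=F3 v1=F4 (P8)
bar 1: v0=G3 v1=B3 (M3)
bar 2: v0=F3 v1=F4 (P8)
bar 3: v0=D3 v1=B3 (M6)
bar 4: v0=B2 v1=F3 (TT)
bar 5: v0=D3 v1=A3 (P5)
bar 6: v0=G3 v1=E4 (M6)
bar 7: v0=F3 v1=F4 (P8)
  R7 @ bar1.0: F4->B3 leap 6st
  R7 @ bar2.0: B3->F4 leap 6st
  R7 @ bar3.0: F4->B3 leap 6st
  R4 @ bar4.0: B2/F3 TT untreated
  R7 @ bar4.0: B3->F3 leap 6st
  R2 @ bar5.0: B2/F3 TT -> D3/A3 P5 similar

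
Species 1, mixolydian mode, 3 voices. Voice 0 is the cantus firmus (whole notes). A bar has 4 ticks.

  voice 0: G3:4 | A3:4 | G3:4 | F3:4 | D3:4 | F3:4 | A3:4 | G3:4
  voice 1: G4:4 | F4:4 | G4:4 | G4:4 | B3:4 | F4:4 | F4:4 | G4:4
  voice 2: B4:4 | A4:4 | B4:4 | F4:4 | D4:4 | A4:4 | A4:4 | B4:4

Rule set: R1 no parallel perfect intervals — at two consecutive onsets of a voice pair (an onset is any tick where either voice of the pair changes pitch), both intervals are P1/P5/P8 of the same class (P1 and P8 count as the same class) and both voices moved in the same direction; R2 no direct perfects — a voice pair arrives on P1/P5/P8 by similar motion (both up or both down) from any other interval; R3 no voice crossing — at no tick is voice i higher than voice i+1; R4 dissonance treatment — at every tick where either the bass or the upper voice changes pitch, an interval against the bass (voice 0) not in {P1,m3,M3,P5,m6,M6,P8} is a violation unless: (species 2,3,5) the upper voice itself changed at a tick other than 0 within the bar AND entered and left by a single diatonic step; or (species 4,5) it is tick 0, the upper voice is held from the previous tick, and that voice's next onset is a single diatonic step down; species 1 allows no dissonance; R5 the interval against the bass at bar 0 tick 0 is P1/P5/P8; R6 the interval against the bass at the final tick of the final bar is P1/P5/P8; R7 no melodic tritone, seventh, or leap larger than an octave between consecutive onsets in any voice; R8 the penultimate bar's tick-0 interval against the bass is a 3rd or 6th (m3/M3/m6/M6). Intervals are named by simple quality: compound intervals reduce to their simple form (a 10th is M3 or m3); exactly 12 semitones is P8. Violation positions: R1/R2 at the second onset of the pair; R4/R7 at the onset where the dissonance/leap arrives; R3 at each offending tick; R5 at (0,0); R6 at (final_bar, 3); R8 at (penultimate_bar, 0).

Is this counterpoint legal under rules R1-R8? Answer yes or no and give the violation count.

No (13 violations)

bar 0: v0=G3 v1=G4 v2=B4 (M3)
bar 1: v0=A3 v1=F4 v2=A4 (P8)
bar 2: v0=G3 v1=G4 v2=B4 (M3)
bar 3: v0=F3 v1=G4 v2=F4 (P8)
bar 4: v0=D3 v1=B3 v2=D4 (P8)
bar 5: v0=F3 v1=F4 v2=A4 (M3)
bar 6: v0=A3 v1=F4 v2=A4 (P8)
bar 7: v0=G3 v1=G4 v2=B4 (M3)
  R5 @ bar0.0: opens on M3
  R2 @ bar3.0: G3/B4 M3 -> F3/F4 P8 similar
  R3 @ bar3.0: G4 above F4
  R4 @ bar3.0: F3/G4 M2 untreated
  R7 @ bar3.0: B4->F4 leap 6st
  R3 @ bar3.1: G4 above F4
  R3 @ bar3.2: G4 above F4
  R3 @ bar3.3: G4 above F4
  R1 @ bar4.0: F3/F4 P8 -> D3/D4 P8 similar
  R2 @ bar5.0: D3/B3 M6 -> F3/F4 P8 similar
  R7 @ bar5.0: B3->F4 leap 6st
  R8 @ bar6.0: penult P8 not 3rd/6th
  R6 @ bar7.3: closes on M3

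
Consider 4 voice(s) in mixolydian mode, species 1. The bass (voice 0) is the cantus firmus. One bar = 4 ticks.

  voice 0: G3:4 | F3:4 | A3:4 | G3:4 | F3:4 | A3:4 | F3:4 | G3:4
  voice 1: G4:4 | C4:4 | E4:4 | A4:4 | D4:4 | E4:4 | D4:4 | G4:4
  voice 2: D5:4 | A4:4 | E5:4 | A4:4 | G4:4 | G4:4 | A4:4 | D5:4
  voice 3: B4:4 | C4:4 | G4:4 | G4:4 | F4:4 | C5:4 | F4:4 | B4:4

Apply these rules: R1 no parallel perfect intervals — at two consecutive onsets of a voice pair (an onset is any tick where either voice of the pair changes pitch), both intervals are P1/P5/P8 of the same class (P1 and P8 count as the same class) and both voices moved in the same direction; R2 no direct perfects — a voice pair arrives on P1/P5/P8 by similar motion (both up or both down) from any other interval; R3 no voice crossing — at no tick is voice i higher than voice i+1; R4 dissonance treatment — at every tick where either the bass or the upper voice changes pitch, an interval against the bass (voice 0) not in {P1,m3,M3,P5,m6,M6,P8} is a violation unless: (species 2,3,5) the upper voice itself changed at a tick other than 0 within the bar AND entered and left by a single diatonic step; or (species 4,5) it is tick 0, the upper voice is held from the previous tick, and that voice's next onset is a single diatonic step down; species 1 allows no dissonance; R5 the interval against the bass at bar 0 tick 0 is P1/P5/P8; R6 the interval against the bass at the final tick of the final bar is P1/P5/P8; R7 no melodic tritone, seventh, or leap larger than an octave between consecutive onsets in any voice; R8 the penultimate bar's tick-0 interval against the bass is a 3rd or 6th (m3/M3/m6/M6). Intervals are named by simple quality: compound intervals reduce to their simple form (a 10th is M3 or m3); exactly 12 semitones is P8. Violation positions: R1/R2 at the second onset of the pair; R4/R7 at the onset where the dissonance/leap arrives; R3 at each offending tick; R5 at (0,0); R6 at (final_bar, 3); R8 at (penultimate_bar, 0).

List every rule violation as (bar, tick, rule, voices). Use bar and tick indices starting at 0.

bar 0: v0=G3 v1=G4 v2=D5 v3=B4 downbeat M3
bar 1: v0=F3 v1=C4 v2=A4 v3=C4 downbeat P5
bar 2: v0=A3 v1=E4 v2=E5 v3=G4 downbeat m7
bar 3: v0=G3 v1=A4 v2=A4 v3=G4 downbeat P8
bar 4: v0=F3 v1=D4 v2=G4 v3=F4 downbeat P8
bar 5: v0=A3 v1=E4 v2=G4 v3=C5 downbeat m3
bar 6: v0=F3 v1=D4 v2=A4 v3=F4 downbeat P8
bar 7: v0=G3 v1=G4 v2=D5 v3=B4 downbeat M3
  -> R3 @ bar 0 tick 0 v(2, 3): D5 above B4
  -> R5 @ bar 0 tick 0 v(0, 3): opens on M3
  -> R3 @ bar 0 tick 1 v(2, 3): D5 above B4
  -> R3 @ bar 0 tick 2 v(2, 3): D5 above B4
  -> R3 @ bar 0 tick 3 v(2, 3): D5 above B4
  -> R2 @ bar 1 tick 0 v(0, 1): G3/G4 P8 -> F3/C4 P5 similar
  -> R2 @ bar 1 tick 0 v(0, 3): G3/B4 M3 -> F3/C4 P5 similar
  -> R2 @ bar 1 tick 0 v(1, 3): G4/B4 M3 -> C4/C4 P1 similar
  -> R3 @ bar 1 tick 0 v(2, 3): A4 above C4
  -> R7 @ bar 1 tick 0 v(3,): B4->C4 leap 11st
  -> R3 @ bar 1 tick 1 v(2, 3): A4 above C4
  -> R3 @ bar 1 tick 2 v(2, 3): A4 above C4
  -> R3 @ bar 1 tick 3 v(2, 3): A4 above C4
  -> R1 @ bar 2 tick 0 v(0, 1): F3/C4 P5 -> A3/E4 P5 similar
  -> R2 @ bar 2 tick 0 v(0, 2): F3/A4 M3 -> A3/E5 P5 similar
  -> R2 @ bar 2 tick 0 v(1, 2): C4/A4 M6 -> E4/E5 P8 similar
  -> R3 @ bar 2 tick 0 v(2, 3): E5 above G4
  -> R4 @ bar 2 tick 0 v(0, 3): A3/G4 m7 untreated
  -> R3 @ bar 2 tick 1 v(2, 3): E5 above G4
  -> R3 @ bar 2 tick 2 v(2, 3): E5 above G4
  -> R3 @ bar 2 tick 3 v(2, 3): E5 above G4
  -> R3 @ bar 3 tick 0 v(2, 3): A4 above G4
  -> R4 @ bar 3 tick 0 v(0, 1): G3/A4 M2 untreated
  -> R4 @ bar 3 tick 0 v(0, 2): G3/A4 M2 untreated
  -> R3 @ bar 3 tick 1 v(2, 3): A4 above G4
  -> R3 @ bar 3 tick 2 v(2, 3): A4 above G4
  -> R3 @ bar 3 tick 3 v(2, 3): A4 above G4
  -> R1 @ bar 4 tick 0 v(0, 3): G3/G4 P8 -> F3/F4 P8 similar
  -> R3 @ bar 4 tick 0 v(2, 3): G4 above F4
  -> R4 @ bar 4 tick 0 v(0, 2): F3/G4 M2 untreated
  -> R3 @ bar 4 tick 1 v(2, 3): G4 above F4
  -> R3 @ bar 4 tick 2 v(2, 3): G4 above F4
  -> R3 @ bar 4 tick 3 v(2, 3): G4 above F4
  -> R2 @ bar 5 tick 0 v(0, 1): F3/D4 M6 -> A3/E4 P5 similar
  -> R4 @ bar 5 tick 0 v(0, 2): A3/G4 m7 untreated
  -> R2 @ bar 6 tick 0 v(0, 3): A3/C5 m3 -> F3/F4 P8 similar
  -> R3 @ bar 6 tick 0 v(2, 3): A4 above F4
  -> R8 @ bar 6 tick 0 v(0, 3): penult P8 not 3rd/6th
  -> R3 @ bar 6 tick 1 v(2, 3): A4 above F4
  -> R3 @ bar 6 tick 2 v(2, 3): A4 above F4
  -> R3 @ bar 6 tick 3 v(2, 3): A4 above F4
  -> R1 @ bar 7 tick 0 v(1, 2): D4/A4 P5 -> G4/D5 P5 similar
  -> R2 @ bar 7 tick 0 v(0, 1): F3/D4 M6 -> G3/G4 P8 similar
  -> R2 @ bar 7 tick 0 v(0, 2): F3/A4 M3 -> G3/D5 P5 similar
  -> R3 @ bar 7 tick 0 v(2, 3): D5 above B4
  -> R7 @ bar 7 tick 0 v(3,): F4->B4 leap 6st
  -> R3 @ bar 7 tick 1 v(2, 3): D5 above B4
  -> R3 @ bar 7 tick 2 v(2, 3): D5 above B4
  -> R3 @ bar 7 tick 3 v(2, 3): D5 above B4
  -> R6 @ bar 7 tick 3 v(0, 3): closes on M3

(0, 0, R3, (2, 3))
(0, 0, R5, (0, 3))
(0, 1, R3, (2, 3))
(0, 2, R3, (2, 3))
(0, 3, R3, (2, 3))
(1, 0, R2, (0, 1))
(1, 0, R2, (0, 3))
(1, 0, R2, (1, 3))
(1, 0, R3, (2, 3))
(1, 0, R7, (3,))
(1, 1, R3, (2, 3))
(1, 2, R3, (2, 3))
(1, 3, R3, (2, 3))
(2, 0, R1, (0, 1))
(2, 0, R2, (0, 2))
(2, 0, R2, (1, 2))
(2, 0, R3, (2, 3))
(2, 0, R4, (0, 3))
(2, 1, R3, (2, 3))
(2, 2, R3, (2, 3))
(2, 3, R3, (2, 3))
(3, 0, R3, (2, 3))
(3, 0, R4, (0, 1))
(3, 0, R4, (0, 2))
(3, 1, R3, (2, 3))
(3, 2, R3, (2, 3))
(3, 3, R3, (2, 3))
(4, 0, R1, (0, 3))
(4, 0, R3, (2, 3))
(4, 0, R4, (0, 2))
(4, 1, R3, (2, 3))
(4, 2, R3, (2, 3))
(4, 3, R3, (2, 3))
(5, 0, R2, (0, 1))
(5, 0, R4, (0, 2))
(6, 0, R2, (0, 3))
(6, 0, R3, (2, 3))
(6, 0, R8, (0, 3))
(6, 1, R3, (2, 3))
(6, 2, R3, (2, 3))
(6, 3, R3, (2, 3))
(7, 0, R1, (1, 2))
(7, 0, R2, (0, 1))
(7, 0, R2, (0, 2))
(7, 0, R3, (2, 3))
(7, 0, R7, (3,))
(7, 1, R3, (2, 3))
(7, 2, R3, (2, 3))
(7, 3, R3, (2, 3))
(7, 3, R6, (0, 3))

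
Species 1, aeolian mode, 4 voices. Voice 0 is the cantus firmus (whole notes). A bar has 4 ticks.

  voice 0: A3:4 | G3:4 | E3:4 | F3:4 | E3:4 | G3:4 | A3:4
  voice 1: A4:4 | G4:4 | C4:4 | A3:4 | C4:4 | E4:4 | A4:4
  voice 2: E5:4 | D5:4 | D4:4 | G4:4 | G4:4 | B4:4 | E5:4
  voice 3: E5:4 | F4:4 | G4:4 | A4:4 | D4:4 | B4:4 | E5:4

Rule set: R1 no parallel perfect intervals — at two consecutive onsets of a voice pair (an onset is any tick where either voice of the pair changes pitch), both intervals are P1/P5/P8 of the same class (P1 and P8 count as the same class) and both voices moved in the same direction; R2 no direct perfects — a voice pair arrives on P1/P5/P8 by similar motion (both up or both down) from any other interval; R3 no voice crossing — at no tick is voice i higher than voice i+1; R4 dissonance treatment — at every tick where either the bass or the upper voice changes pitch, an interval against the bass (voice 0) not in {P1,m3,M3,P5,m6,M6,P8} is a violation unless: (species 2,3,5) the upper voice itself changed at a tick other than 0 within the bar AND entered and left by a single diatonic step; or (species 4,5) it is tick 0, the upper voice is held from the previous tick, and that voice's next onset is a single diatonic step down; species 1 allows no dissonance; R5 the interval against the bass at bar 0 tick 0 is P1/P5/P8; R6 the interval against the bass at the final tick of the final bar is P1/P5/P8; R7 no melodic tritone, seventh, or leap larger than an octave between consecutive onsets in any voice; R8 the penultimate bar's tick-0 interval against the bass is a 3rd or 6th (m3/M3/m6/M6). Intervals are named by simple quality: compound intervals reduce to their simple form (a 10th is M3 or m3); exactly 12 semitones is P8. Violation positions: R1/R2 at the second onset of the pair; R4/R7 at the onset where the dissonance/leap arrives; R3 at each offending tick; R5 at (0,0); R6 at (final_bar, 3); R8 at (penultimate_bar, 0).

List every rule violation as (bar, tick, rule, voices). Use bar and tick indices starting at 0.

bar 0: v0=A3 v1=A4 v2=E5 v3=E5 downbeat P5
bar 1: v0=G3 v1=G4 v2=D5 v3=F4 downbeat m7
bar 2: v0=E3 v1=C4 v2=D4 v3=G4 downbeat m3
bar 3: v0=F3 v1=A3 v2=G4 v3=A4 downbeat M3
bar 4: v0=E3 v1=C4 v2=G4 v3=D4 downbeat m7
bar 5: v0=G3 v1=E4 v2=B4 v3=B4 downbeat M3
bar 6: v0=A3 v1=A4 v2=E5 v3=E5 downbeat P5
  -> R1 @ bar 1 tick 0 v(0, 1): A3/A4 P8 -> G3/G4 P8 similar
  -> R1 @ bar 1 tick 0 v(0, 2): A3/E5 P5 -> G3/D5 P5 similar
  -> R1 @ bar 1 tick 0 v(1, 2): A4/E5 P5 -> G4/D5 P5 similar
  -> R3 @ bar 1 tick 0 v(2, 3): D5 above F4
  -> R4 @ bar 1 tick 0 v(0, 3): G3/F4 m7 untreated
  -> R7 @ bar 1 tick 0 v(3,): E5->F4 leap 11st
  -> R3 @ bar 1 tick 1 v(2, 3): D5 above F4
  -> R3 @ bar 1 tick 2 v(2, 3): D5 above F4
  -> R3 @ bar 1 tick 3 v(2, 3): D5 above F4
  -> R4 @ bar 2 tick 0 v(0, 2): E3/D4 m7 untreated
  -> R4 @ bar 3 tick 0 v(0, 2): F3/G4 M2 untreated
  -> R3 @ bar 4 tick 0 v(2, 3): G4 above D4
  -> R4 @ bar 4 tick 0 v(0, 3): E3/D4 m7 untreated
  -> R3 @ bar 4 tick 1 v(2, 3): G4 above D4
  -> R3 @ bar 4 tick 2 v(2, 3): G4 above D4
  -> R3 @ bar 4 tick 3 v(2, 3): G4 above D4
  -> R1 @ bar 5 tick 0 v(1, 2): C4/G4 P5 -> E4/B4 P5 similar
  -> R2 @ bar 5 tick 0 v(1, 3): C4/D4 M2 -> E4/B4 P5 similar
  -> R2 @ bar 5 tick 0 v(2, 3): G4/D4 P4 -> B4/B4 P1 similar
  -> R1 @ bar 6 tick 0 v(1, 2): E4/B4 P5 -> A4/E5 P5 similar
  -> R1 @ bar 6 tick 0 v(1, 3): E4/B4 P5 -> A4/E5 P5 similar
  -> R1 @ bar 6 tick 0 v(2, 3): B4/B4 P1 -> E5/E5 P1 similar
  -> R2 @ bar 6 tick 0 v(0, 1): G3/E4 M6 -> A3/A4 P8 similar
  -> R2 @ bar 6 tick 0 v(0, 2): G3/B4 M3 -> A3/E5 P5 similar
  -> R2 @ bar 6 tick 0 v(0, 3): G3/B4 M3 -> A3/E5 P5 similar

(1, 0, R1, (0, 1))
(1, 0, R1, (0, 2))
(1, 0, R1, (1, 2))
(1, 0, R3, (2, 3))
(1, 0, R4, (0, 3))
(1, 0, R7, (3,))
(1, 1, R3, (2, 3))
(1, 2, R3, (2, 3))
(1, 3, R3, (2, 3))
(2, 0, R4, (0, 2))
(3, 0, R4, (0, 2))
(4, 0, R3, (2, 3))
(4, 0, R4, (0, 3))
(4, 1, R3, (2, 3))
(4, 2, R3, (2, 3))
(4, 3, R3, (2, 3))
(5, 0, R1, (1, 2))
(5, 0, R2, (1, 3))
(5, 0, R2, (2, 3))
(6, 0, R1, (1, 2))
(6, 0, R1, (1, 3))
(6, 0, R1, (2, 3))
(6, 0, R2, (0, 1))
(6, 0, R2, (0, 2))
(6, 0, R2, (0, 3))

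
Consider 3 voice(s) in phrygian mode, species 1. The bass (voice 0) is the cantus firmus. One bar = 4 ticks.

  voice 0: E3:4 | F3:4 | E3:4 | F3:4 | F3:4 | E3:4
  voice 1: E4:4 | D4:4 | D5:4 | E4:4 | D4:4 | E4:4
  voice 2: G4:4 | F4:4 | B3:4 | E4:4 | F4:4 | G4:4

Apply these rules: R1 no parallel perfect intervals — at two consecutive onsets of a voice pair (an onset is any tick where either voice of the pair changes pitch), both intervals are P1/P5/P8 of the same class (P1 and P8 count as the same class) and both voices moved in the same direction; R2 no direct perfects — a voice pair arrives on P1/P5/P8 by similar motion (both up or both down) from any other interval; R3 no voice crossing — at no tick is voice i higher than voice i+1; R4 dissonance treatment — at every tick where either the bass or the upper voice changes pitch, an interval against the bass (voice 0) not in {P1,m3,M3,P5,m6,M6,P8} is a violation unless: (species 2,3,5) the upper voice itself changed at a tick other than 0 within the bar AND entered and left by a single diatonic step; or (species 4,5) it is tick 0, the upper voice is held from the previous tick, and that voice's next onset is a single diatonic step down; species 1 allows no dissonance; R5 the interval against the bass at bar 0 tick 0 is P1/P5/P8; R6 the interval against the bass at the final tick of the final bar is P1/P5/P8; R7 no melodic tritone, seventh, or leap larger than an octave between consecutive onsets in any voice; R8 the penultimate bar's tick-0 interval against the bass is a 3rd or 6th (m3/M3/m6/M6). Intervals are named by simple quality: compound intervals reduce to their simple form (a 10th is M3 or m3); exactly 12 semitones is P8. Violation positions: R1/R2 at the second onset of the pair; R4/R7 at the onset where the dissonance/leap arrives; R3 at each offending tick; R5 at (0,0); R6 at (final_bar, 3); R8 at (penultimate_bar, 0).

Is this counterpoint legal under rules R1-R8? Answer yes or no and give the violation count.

No (13 violations)

bar 0: v0=E3 v1=E4 v2=G4 (m3)
bar 1: v0=F3 v1=D4 v2=F4 (P8)
bar 2: v0=E3 v1=D5 v2=B3 (P5)
bar 3: v0=F3 v1=E4 v2=E4 (M7)
bar 4: v0=F3 v1=D4 v2=F4 (P8)
bar 5: v0=E3 v1=E4 v2=G4 (m3)
  R5 @ bar0.0: opens on m3
  R2 @ bar2.0: F3/F4 P8 -> E3/B3 P5 similar
  R3 @ bar2.0: D5 above B3
  R4 @ bar2.0: E3/D5 m7 untreated
  R7 @ bar2.0: F4->B3 leap 6st
  R3 @ bar2.1: D5 above B3
  R3 @ bar2.2: D5 above B3
  R3 @ bar2.3: D5 above B3
  R4 @ bar3.0: F3/E4 M7 untreated
  R4 @ bar3.0: F3/E4 M7 untreated
  R7 @ bar3.0: D5->E4 leap 10st
  R8 @ bar4.0: penult P8 not 3rd/6th
  R6 @ bar5.3: closes on m3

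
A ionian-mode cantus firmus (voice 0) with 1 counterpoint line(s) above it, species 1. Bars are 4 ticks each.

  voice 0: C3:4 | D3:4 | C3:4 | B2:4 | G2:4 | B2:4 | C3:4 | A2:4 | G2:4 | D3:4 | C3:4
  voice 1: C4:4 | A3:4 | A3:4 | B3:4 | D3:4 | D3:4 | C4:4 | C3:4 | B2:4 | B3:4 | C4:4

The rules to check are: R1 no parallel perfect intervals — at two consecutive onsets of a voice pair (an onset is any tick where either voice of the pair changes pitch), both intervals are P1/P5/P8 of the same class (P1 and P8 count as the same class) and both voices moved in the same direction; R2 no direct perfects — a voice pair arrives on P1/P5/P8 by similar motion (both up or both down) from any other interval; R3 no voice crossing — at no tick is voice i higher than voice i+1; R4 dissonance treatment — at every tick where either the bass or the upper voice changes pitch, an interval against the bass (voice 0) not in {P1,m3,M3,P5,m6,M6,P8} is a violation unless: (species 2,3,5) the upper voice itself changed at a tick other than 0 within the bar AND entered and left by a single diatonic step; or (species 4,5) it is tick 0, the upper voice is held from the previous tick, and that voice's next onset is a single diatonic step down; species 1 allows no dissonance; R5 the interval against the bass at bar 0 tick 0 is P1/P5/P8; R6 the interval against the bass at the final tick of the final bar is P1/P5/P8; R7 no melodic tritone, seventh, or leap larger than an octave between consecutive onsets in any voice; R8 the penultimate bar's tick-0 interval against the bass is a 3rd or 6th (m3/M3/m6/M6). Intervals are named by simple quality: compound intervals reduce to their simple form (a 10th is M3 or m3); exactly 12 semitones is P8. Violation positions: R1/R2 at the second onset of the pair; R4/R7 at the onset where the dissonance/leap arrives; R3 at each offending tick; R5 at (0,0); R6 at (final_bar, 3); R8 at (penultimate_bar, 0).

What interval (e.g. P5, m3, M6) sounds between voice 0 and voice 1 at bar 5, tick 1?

voice 0=B2 voice 1=D3 -> m3

m3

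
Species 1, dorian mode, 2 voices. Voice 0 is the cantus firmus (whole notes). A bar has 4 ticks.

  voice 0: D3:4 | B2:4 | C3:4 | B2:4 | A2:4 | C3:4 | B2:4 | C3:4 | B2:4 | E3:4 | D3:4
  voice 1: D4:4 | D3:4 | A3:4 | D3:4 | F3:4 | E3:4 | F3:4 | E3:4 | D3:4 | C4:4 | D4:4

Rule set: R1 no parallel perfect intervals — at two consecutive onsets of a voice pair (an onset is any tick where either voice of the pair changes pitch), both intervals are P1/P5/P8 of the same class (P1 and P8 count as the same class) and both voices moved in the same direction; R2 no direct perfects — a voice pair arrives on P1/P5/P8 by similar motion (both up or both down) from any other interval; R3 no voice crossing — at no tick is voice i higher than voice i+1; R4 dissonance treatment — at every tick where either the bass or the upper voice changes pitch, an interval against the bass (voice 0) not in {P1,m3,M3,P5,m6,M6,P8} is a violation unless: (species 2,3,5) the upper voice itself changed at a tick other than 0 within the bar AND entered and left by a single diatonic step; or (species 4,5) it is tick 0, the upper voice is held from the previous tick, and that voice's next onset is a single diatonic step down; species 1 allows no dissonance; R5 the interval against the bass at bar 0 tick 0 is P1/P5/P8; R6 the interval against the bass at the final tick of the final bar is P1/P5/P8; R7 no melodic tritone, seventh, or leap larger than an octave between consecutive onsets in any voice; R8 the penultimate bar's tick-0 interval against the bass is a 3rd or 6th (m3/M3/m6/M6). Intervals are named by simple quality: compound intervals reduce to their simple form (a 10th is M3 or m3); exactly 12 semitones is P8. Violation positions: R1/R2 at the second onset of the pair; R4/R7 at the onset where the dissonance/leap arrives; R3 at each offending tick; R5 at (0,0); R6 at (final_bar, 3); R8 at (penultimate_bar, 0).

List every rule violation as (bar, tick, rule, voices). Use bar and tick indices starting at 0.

(6, 0, R4, (0, 1))
(9, 0, R7, (1,))

bar 0: v0=D3 v1=D4 downbeat P8
bar 1: v0=B2 v1=D3 downbeat m3
bar 2: v0=C3 v1=A3 downbeat M6
bar 3: v0=B2 v1=D3 downbeat m3
bar 4: v0=A2 v1=F3 downbeat m6
bar 5: v0=C3 v1=E3 downbeat M3
bar 6: v0=B2 v1=F3 downbeat TT
bar 7: v0=C3 v1=E3 downbeat M3
bar 8: v0=B2 v1=D3 downbeat m3
bar 9: v0=E3 v1=C4 downbeat m6
bar 10: v0=D3 v1=D4 downbeat P8
  -> R4 @ bar 6 tick 0 v(0, 1): B2/F3 TT untreated
  -> R7 @ bar 9 tick 0 v(1,): D3->C4 leap 10st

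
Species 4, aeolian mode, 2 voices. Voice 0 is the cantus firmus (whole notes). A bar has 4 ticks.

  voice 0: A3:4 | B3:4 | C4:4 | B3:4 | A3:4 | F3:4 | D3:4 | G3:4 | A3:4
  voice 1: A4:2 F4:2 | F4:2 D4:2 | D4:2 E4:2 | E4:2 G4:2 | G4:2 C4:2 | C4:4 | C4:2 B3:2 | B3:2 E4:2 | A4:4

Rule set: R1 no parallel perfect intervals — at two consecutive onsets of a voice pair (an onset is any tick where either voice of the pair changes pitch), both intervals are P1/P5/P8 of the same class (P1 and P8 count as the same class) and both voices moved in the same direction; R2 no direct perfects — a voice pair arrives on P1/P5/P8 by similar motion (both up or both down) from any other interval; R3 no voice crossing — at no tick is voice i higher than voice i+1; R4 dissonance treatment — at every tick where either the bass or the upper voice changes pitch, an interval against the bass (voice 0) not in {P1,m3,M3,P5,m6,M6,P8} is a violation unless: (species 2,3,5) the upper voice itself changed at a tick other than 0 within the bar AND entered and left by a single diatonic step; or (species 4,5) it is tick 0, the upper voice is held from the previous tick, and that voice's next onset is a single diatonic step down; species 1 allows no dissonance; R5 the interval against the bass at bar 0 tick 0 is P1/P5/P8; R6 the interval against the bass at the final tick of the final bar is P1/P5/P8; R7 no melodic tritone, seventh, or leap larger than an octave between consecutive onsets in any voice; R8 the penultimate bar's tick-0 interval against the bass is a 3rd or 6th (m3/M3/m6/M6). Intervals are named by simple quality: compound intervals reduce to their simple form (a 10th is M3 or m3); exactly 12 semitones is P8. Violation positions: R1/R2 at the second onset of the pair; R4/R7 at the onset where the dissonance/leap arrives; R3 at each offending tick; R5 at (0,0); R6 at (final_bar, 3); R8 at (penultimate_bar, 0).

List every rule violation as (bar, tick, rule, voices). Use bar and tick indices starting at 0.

bar 0: v0=A3 v1=A4 downbeat P8
bar 1: v0=B3 v1=F4 downbeat TT
bar 2: v0=C4 v1=D4 downbeat M2
bar 3: v0=B3 v1=E4 downbeat P4
bar 4: v0=A3 v1=G4 downbeat m7
bar 5: v0=F3 v1=C4 downbeat P5
bar 6: v0=D3 v1=C4 downbeat m7
bar 7: v0=G3 v1=B3 downbeat M3
bar 8: v0=A3 v1=A4 downbeat P8
  -> R4 @ bar 1 tick 0 v(0, 1): B3/F4 TT untreated
  -> R4 @ bar 2 tick 0 v(0, 1): C4/D4 M2 untreated
  -> R4 @ bar 3 tick 0 v(0, 1): B3/E4 P4 untreated
  -> R4 @ bar 4 tick 0 v(0, 1): A3/G4 m7 untreated
  -> R2 @ bar 8 tick 0 v(0, 1): G3/E4 M6 -> A3/A4 P8 similar

(1, 0, R4, (0, 1))
(2, 0, R4, (0, 1))
(3, 0, R4, (0, 1))
(4, 0, R4, (0, 1))
(8, 0, R2, (0, 1))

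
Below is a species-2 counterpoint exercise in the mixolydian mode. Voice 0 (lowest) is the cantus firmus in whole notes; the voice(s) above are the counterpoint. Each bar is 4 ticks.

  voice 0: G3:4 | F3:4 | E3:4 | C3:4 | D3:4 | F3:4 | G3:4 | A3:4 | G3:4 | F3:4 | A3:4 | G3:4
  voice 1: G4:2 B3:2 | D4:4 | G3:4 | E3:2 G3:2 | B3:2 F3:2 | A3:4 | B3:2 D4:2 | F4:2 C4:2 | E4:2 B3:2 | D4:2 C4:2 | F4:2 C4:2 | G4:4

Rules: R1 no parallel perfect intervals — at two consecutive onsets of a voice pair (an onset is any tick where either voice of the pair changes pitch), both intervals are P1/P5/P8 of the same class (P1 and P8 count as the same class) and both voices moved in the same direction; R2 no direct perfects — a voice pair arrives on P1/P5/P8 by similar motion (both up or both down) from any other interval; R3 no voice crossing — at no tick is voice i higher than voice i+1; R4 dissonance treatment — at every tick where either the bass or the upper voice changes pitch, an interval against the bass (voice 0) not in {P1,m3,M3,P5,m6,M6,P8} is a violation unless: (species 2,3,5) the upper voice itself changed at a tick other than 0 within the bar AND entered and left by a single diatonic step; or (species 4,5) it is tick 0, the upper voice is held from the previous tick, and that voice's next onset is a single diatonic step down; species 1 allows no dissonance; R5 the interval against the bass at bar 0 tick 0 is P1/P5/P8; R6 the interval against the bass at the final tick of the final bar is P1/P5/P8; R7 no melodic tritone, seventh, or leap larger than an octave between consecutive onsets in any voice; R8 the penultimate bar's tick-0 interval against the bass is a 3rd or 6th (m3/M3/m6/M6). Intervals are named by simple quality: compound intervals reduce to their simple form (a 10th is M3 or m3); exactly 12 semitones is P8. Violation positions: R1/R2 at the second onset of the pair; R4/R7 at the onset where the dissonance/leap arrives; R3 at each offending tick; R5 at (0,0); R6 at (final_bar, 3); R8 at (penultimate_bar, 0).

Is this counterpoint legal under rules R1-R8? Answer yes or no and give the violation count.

bar 0: v0=G3 v1=G4 (P8)
bar 1: v0=F3 v1=D4 (M6)
bar 2: v0=E3 v1=G3 (m3)
bar 3: v0=C3 v1=E3 (M3)
bar 4: v0=D3 v1=B3 (M6)
bar 5: v0=F3 v1=A3 (M3)
bar 6: v0=G3 v1=B3 (M3)
bar 7: v0=A3 v1=F4 (m6)
bar 8: v0=G3 v1=E4 (M6)
bar 9: v0=F3 v1=D4 (M6)
bar 10: v0=A3 v1=F4 (m6)
bar 11: v0=G3 v1=G4 (P8)
  R7 @ bar4.2: B3->F3 leap 6st

No (1 violations)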